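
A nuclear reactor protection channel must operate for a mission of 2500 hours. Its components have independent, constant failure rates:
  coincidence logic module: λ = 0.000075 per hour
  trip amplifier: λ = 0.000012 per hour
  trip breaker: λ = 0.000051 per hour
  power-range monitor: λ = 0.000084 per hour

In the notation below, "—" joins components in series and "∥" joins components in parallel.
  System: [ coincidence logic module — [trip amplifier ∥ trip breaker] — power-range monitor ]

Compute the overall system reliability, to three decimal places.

0.670

R(coincidence logic module) = exp(−0.000075 × 2500) = 0.82903
R(trip amplifier) = exp(−0.000012 × 2500) = 0.97045
R(trip breaker) = exp(−0.000051 × 2500) = 0.88029
R(power-range monitor) = exp(−0.000084 × 2500) = 0.81058
Parallel (trip amplifier and trip breaker): 1 − (1 − 0.97045)(1 − 0.88029) = 0.99646
Series (coincidence logic module, [0.99646], and power-range monitor): 0.82903 × 0.99646 × 0.81058 = 0.670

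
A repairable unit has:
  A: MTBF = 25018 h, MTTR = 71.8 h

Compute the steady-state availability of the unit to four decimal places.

A(A) = MTBF/(MTBF+MTTR) = 25018/(25018+71.8) = 0.9971

0.9971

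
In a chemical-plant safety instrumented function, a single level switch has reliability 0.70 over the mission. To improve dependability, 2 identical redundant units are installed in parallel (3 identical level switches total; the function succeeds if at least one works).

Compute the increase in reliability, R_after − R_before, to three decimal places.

0.273

R_before = 0.70
R_after = 1 − (1 − 0.70)^3 = 0.973
ΔR = 0.973 − 0.70 = 0.273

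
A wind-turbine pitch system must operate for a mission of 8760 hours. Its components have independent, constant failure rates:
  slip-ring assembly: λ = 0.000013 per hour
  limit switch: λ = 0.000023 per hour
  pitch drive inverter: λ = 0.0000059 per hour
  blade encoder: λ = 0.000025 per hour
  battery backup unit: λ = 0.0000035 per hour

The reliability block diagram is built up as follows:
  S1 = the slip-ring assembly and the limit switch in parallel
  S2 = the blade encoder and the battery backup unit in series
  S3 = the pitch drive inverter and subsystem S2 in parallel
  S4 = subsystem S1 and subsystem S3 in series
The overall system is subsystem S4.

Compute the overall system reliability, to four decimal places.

R(slip-ring assembly) = exp(−0.000013 × 8760) = 0.892365
R(limit switch) = exp(−0.000023 × 8760) = 0.817520
R(pitch drive inverter) = exp(−0.0000059 × 8760) = 0.949629
R(blade encoder) = exp(−0.000025 × 8760) = 0.803322
R(battery backup unit) = exp(−0.0000035 × 8760) = 0.969805
Parallel (slip-ring assembly and limit switch): 1 − (1 − 0.892365)(1 − 0.817520) = 0.980359
Series (blade encoder and battery backup unit): 0.803322 × 0.969805 = 0.779066
Parallel (pitch drive inverter and [0.779066]): 1 − (1 − 0.949629)(1 − 0.779066) = 0.988871
Series ([0.980359] and [0.988871]): 0.980359 × 0.988871 = 0.9694

0.9694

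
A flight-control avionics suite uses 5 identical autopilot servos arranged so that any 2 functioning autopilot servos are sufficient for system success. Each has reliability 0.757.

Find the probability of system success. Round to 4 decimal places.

R = Σ_{i=2}^{5} C(5,i) p^i (1−p)^{5−i} with p = 0.757
C(5,2)·0.757^2·0.243^3 = 0.082226
C(5,3)·0.757^3·0.243^2 = 0.256153
C(5,4)·0.757^4·0.243^1 = 0.398988
C(5,5)·0.757^5·0.243^0 = 0.248588
Sum = 0.9860

0.9860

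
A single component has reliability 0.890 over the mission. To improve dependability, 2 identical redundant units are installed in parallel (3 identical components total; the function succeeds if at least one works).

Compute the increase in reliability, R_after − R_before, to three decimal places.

0.109

R_before = 0.890
R_after = 1 − (1 − 0.890)^3 = 0.999
ΔR = 0.999 − 0.890 = 0.109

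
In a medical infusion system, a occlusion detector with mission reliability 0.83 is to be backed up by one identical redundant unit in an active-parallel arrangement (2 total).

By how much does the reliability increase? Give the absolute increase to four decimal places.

0.1411

R_before = 0.83
R_after = 1 − (1 − 0.83)^2 = 0.9711
ΔR = 0.9711 − 0.83 = 0.1411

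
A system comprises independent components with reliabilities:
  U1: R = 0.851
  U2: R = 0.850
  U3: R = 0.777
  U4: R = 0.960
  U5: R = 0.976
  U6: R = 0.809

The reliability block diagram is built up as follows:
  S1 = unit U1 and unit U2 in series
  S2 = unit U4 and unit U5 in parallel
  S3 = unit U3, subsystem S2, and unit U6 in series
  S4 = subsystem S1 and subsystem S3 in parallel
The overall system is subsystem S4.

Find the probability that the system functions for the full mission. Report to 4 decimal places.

0.8971

Series (U1 and U2): 0.851000 × 0.850000 = 0.723350
Parallel (U4 and U5): 1 − (1 − 0.960000)(1 − 0.976000) = 0.999040
Series (U3, [0.999040], and U6): 0.777000 × 0.999040 × 0.809000 = 0.627990
Parallel ([0.723350] and [0.627990]): 1 − (1 − 0.723350)(1 − 0.627990) = 0.8971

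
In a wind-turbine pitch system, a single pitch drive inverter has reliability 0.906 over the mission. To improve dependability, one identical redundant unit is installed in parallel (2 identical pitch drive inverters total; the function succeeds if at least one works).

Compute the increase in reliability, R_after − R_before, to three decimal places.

0.085

R_before = 0.906
R_after = 1 − (1 − 0.906)^2 = 0.991
ΔR = 0.991 − 0.906 = 0.085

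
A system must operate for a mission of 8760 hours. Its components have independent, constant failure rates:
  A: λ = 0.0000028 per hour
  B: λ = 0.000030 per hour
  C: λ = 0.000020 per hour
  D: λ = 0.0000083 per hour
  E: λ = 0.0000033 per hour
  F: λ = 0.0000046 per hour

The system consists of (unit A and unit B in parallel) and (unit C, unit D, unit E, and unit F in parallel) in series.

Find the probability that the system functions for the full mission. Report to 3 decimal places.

R(A) = exp(−0.0000028 × 8760) = 0.97577
R(B) = exp(−0.000030 × 8760) = 0.76890
R(C) = exp(−0.000020 × 8760) = 0.83929
R(D) = exp(−0.0000083 × 8760) = 0.92987
R(E) = exp(−0.0000033 × 8760) = 0.97151
R(F) = exp(−0.0000046 × 8760) = 0.96051
Parallel (A and B): 1 − (1 − 0.97577)(1 − 0.76890) = 0.99440
Parallel (C, D, E, and F): 1 − (1 − 0.83929)(1 − 0.92987)(1 − 0.97151)(1 − 0.96051) = 0.99999
Series ([0.99440] and [0.99999]): 0.99440 × 0.99999 = 0.994

0.994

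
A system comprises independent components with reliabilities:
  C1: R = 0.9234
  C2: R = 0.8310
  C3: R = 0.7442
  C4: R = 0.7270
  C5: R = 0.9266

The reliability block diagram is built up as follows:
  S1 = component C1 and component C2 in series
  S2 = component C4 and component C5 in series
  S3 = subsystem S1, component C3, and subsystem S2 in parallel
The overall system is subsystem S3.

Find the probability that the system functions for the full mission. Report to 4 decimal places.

Series (C1 and C2): 0.923400 × 0.831000 = 0.767345
Series (C4 and C5): 0.727000 × 0.926600 = 0.673638
Parallel ([0.767345], C3, and [0.673638]): 1 − (1 − 0.767345)(1 − 0.744200)(1 − 0.673638) = 0.9806

0.9806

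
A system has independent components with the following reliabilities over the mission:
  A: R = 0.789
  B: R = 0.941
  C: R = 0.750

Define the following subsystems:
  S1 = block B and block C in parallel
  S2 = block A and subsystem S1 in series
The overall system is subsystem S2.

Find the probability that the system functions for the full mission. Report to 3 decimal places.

0.777

Parallel (B and C): 1 − (1 − 0.94100)(1 − 0.75000) = 0.98525
Series (A and [0.98525]): 0.78900 × 0.98525 = 0.777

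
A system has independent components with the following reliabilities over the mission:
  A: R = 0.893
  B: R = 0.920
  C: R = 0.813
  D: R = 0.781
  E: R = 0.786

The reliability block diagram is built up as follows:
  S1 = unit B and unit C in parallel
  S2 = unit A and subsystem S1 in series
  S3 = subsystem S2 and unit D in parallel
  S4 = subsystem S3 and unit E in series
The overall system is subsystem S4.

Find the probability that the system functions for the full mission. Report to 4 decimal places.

0.7653

Parallel (B and C): 1 − (1 − 0.920000)(1 − 0.813000) = 0.985040
Series (A and [0.985040]): 0.893000 × 0.985040 = 0.879641
Parallel ([0.879641] and D): 1 − (1 − 0.879641)(1 − 0.781000) = 0.973641
Series ([0.973641] and E): 0.973641 × 0.786000 = 0.7653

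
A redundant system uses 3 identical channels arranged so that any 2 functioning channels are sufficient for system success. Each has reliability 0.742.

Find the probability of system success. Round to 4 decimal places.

R = Σ_{i=2}^{3} C(3,i) p^i (1−p)^{3−i} with p = 0.742
C(3,2)·0.742^2·0.258^1 = 0.426137
C(3,3)·0.742^3·0.258^0 = 0.408518
Sum = 0.8347

0.8347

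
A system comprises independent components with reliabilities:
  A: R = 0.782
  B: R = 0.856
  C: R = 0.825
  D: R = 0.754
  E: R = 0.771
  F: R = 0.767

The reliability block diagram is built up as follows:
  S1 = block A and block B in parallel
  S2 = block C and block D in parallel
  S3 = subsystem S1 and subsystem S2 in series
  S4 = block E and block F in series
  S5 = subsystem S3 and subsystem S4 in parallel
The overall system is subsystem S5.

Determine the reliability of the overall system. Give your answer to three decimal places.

Parallel (A and B): 1 − (1 − 0.78200)(1 − 0.85600) = 0.96861
Parallel (C and D): 1 − (1 − 0.82500)(1 − 0.75400) = 0.95695
Series ([0.96861] and [0.95695]): 0.96861 × 0.95695 = 0.92691
Series (E and F): 0.77100 × 0.76700 = 0.59136
Parallel ([0.92691] and [0.59136]): 1 − (1 − 0.92691)(1 − 0.59136) = 0.970

0.970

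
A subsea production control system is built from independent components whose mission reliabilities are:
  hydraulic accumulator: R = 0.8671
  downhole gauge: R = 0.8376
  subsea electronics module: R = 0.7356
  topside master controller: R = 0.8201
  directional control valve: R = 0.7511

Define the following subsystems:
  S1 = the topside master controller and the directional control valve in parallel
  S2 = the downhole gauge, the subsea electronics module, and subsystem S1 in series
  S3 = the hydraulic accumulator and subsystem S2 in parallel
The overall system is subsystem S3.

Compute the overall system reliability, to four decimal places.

Parallel (topside master controller and directional control valve): 1 − (1 − 0.820100)(1 − 0.751100) = 0.955223
Series (downhole gauge, subsea electronics module, and [0.955223]): 0.837600 × 0.735600 × 0.955223 = 0.588550
Parallel (hydraulic accumulator and [0.588550]): 1 − (1 − 0.867100)(1 − 0.588550) = 0.9453

0.9453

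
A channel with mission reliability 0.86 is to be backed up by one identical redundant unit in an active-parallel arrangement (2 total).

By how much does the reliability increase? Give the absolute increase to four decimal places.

0.1204

R_before = 0.86
R_after = 1 − (1 − 0.86)^2 = 0.9804
ΔR = 0.9804 − 0.86 = 0.1204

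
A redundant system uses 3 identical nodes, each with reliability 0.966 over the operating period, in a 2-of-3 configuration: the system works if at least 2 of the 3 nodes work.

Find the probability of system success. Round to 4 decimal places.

R = Σ_{i=2}^{3} C(3,i) p^i (1−p)^{3−i} with p = 0.966
C(3,2)·0.966^2·0.034^1 = 0.095182
C(3,3)·0.966^3·0.034^0 = 0.901429
Sum = 0.9966

0.9966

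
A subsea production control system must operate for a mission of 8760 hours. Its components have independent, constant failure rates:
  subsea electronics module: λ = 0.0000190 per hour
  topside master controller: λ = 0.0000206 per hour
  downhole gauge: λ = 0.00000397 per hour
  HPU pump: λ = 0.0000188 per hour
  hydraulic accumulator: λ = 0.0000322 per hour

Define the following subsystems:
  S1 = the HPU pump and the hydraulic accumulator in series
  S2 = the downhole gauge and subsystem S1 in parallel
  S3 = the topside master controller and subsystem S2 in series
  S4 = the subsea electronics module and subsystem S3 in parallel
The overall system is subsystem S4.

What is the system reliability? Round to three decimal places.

R(subsea electronics module) = exp(−0.0000190 × 8760) = 0.84667
R(topside master controller) = exp(−0.0000206 × 8760) = 0.83489
R(downhole gauge) = exp(−0.00000397 × 8760) = 0.96582
R(HPU pump) = exp(−0.0000188 × 8760) = 0.84816
R(hydraulic accumulator) = exp(−0.0000322 × 8760) = 0.75422
Series (HPU pump and hydraulic accumulator): 0.84816 × 0.75422 = 0.63970
Parallel (downhole gauge and [0.63970]): 1 − (1 − 0.96582)(1 − 0.63970) = 0.98768
Series (topside master controller and [0.98768]): 0.83489 × 0.98768 = 0.82460
Parallel (subsea electronics module and [0.82460]): 1 − (1 − 0.84667)(1 − 0.82460) = 0.973

0.973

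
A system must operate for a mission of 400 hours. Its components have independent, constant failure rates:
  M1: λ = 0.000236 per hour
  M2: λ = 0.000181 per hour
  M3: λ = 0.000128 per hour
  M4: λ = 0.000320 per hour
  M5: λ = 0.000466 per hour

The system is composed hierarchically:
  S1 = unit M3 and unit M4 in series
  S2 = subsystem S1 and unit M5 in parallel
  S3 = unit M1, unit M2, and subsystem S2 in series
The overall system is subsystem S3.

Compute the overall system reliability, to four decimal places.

R(M1) = exp(−0.000236 × 400) = 0.909919
R(M2) = exp(−0.000181 × 400) = 0.930159
R(M3) = exp(−0.000128 × 400) = 0.950089
R(M4) = exp(−0.000320 × 400) = 0.879853
R(M5) = exp(−0.000466 × 400) = 0.829942
Series (M3 and M4): 0.950089 × 0.879853 = 0.835939
Parallel ([0.835939] and M5): 1 − (1 − 0.835939)(1 − 0.829942) = 0.972100
Series (M1, M2, and [0.972100]): 0.909919 × 0.930159 × 0.972100 = 0.8228

0.8228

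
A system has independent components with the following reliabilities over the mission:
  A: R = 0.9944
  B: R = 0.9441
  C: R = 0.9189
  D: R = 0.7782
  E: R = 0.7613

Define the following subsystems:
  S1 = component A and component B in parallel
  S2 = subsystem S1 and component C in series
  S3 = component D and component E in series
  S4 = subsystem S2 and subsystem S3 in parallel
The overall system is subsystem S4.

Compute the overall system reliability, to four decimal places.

Parallel (A and B): 1 − (1 − 0.994400)(1 − 0.944100) = 0.999687
Series ([0.999687] and C): 0.999687 × 0.918900 = 0.918612
Series (D and E): 0.778200 × 0.761300 = 0.592444
Parallel ([0.918612] and [0.592444]): 1 − (1 − 0.918612)(1 − 0.592444) = 0.9668

0.9668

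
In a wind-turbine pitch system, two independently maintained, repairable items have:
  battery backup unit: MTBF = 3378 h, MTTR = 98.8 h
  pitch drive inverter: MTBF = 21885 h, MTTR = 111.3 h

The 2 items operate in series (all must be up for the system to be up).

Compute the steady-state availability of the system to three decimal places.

0.967

A(battery backup unit) = MTBF/(MTBF+MTTR) = 3378/(3378+98.8) = 0.971583
A(pitch drive inverter) = MTBF/(MTBF+MTTR) = 21885/(21885+111.3) = 0.994940
Series availability: 0.971583 × 0.994940 = 0.967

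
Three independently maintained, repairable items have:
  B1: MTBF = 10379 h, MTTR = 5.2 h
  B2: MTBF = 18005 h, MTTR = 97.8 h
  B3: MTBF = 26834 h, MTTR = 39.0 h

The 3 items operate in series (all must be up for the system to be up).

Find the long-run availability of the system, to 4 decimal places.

0.9927

A(B1) = MTBF/(MTBF+MTTR) = 10379/(10379+5.2) = 0.999499
A(B2) = MTBF/(MTBF+MTTR) = 18005/(18005+97.8) = 0.994598
A(B3) = MTBF/(MTBF+MTTR) = 26834/(26834+39.0) = 0.998549
Series availability: 0.999499 × 0.994598 × 0.998549 = 0.9927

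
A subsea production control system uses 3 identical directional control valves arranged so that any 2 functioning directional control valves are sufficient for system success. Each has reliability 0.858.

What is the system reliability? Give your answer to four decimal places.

R = Σ_{i=2}^{3} C(3,i) p^i (1−p)^{3−i} with p = 0.858
C(3,2)·0.858^2·0.142^1 = 0.313606
C(3,3)·0.858^3·0.142^0 = 0.631629
Sum = 0.9452

0.9452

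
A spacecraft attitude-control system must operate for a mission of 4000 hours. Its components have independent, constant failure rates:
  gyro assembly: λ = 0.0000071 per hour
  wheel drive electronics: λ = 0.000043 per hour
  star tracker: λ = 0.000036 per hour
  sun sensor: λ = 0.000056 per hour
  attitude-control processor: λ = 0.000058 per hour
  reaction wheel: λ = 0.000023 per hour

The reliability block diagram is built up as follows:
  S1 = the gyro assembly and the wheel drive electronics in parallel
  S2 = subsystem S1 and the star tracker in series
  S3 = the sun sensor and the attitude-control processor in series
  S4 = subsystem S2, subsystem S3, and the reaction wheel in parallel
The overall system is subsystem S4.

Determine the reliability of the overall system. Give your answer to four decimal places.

0.9956

R(gyro assembly) = exp(−0.0000071 × 4000) = 0.971999
R(wheel drive electronics) = exp(−0.000043 × 4000) = 0.841979
R(star tracker) = exp(−0.000036 × 4000) = 0.865888
R(sun sensor) = exp(−0.000056 × 4000) = 0.799315
R(attitude-control processor) = exp(−0.000058 × 4000) = 0.792946
R(reaction wheel) = exp(−0.000023 × 4000) = 0.912105
Parallel (gyro assembly and wheel drive electronics): 1 − (1 − 0.971999)(1 − 0.841979) = 0.995575
Series ([0.995575] and star tracker): 0.995575 × 0.865888 = 0.862056
Series (sun sensor and attitude-control processor): 0.799315 × 0.792946 = 0.633814
Parallel ([0.862056], [0.633814], and reaction wheel): 1 − (1 − 0.862056)(1 − 0.633814)(1 − 0.912105) = 0.9956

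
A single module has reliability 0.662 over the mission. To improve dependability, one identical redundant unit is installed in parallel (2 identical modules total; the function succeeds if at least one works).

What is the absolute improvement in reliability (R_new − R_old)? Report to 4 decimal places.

0.2238

R_before = 0.662
R_after = 1 − (1 − 0.662)^2 = 0.8858
ΔR = 0.8858 − 0.662 = 0.2238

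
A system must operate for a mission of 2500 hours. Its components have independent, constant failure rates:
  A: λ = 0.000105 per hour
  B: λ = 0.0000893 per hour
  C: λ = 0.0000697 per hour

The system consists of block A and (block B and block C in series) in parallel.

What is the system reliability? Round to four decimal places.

0.9243

R(A) = exp(−0.000105 × 2500) = 0.769126
R(B) = exp(−0.0000893 × 2500) = 0.799915
R(C) = exp(−0.0000697 × 2500) = 0.840087
Series (B and C): 0.799915 × 0.840087 = 0.671998
Parallel (A and [0.671998]): 1 − (1 − 0.769126)(1 − 0.671998) = 0.9243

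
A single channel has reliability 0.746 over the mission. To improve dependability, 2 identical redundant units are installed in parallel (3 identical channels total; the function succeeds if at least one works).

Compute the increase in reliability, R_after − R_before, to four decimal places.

R_before = 0.746
R_after = 1 − (1 − 0.746)^3 = 0.9836
ΔR = 0.9836 − 0.746 = 0.2376

0.2376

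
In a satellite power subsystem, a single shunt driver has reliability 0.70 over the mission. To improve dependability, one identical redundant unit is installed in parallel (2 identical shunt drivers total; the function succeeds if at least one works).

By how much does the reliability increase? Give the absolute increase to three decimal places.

R_before = 0.70
R_after = 1 − (1 − 0.70)^2 = 0.910
ΔR = 0.910 − 0.70 = 0.210

0.210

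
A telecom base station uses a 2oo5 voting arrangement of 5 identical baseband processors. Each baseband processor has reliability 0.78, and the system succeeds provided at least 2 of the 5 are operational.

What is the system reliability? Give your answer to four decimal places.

0.9903

R = Σ_{i=2}^{5} C(5,i) p^i (1−p)^{5−i} with p = 0.78
C(5,2)·0.78^2·0.22^3 = 0.064782
C(5,3)·0.78^3·0.22^2 = 0.229683
C(5,4)·0.78^4·0.22^1 = 0.407166
C(5,5)·0.78^5·0.22^0 = 0.288717
Sum = 0.9903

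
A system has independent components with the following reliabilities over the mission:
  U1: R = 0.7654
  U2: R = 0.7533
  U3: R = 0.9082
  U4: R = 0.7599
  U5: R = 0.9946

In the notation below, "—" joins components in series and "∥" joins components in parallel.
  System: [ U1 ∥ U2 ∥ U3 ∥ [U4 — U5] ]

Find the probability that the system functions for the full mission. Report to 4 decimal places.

Series (U4 and U5): 0.759900 × 0.994600 = 0.755797
Parallel (U1, U2, U3, and [0.755797]): 1 − (1 − 0.765400)(1 − 0.753300)(1 − 0.908200)(1 − 0.755797) = 0.9987

0.9987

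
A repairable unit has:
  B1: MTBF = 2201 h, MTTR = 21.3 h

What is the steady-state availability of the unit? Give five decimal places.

A(B1) = MTBF/(MTBF+MTTR) = 2201/(2201+21.3) = 0.99042

0.99042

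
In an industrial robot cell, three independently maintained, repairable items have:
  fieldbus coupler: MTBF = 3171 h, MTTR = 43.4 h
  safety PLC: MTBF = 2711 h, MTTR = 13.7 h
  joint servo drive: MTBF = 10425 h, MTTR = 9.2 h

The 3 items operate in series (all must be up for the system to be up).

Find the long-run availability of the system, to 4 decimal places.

0.9807

A(fieldbus coupler) = MTBF/(MTBF+MTTR) = 3171/(3171+43.4) = 0.986498
A(safety PLC) = MTBF/(MTBF+MTTR) = 2711/(2711+13.7) = 0.994972
A(joint servo drive) = MTBF/(MTBF+MTTR) = 10425/(10425+9.2) = 0.999118
Series availability: 0.986498 × 0.994972 × 0.999118 = 0.9807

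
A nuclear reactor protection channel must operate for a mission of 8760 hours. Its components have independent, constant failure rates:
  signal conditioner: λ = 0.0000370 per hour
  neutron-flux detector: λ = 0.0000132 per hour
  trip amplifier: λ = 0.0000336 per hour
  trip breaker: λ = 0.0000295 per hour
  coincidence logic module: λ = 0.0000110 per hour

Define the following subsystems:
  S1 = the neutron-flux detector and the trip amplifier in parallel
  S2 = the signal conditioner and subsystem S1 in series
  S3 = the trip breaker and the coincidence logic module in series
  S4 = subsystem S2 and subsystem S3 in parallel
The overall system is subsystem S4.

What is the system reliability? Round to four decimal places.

0.9113

R(signal conditioner) = exp(−0.0000370 × 8760) = 0.723163
R(neutron-flux detector) = exp(−0.0000132 × 8760) = 0.890803
R(trip amplifier) = exp(−0.0000336 × 8760) = 0.745026
R(trip breaker) = exp(−0.0000295 × 8760) = 0.772271
R(coincidence logic module) = exp(−0.0000110 × 8760) = 0.908137
Parallel (neutron-flux detector and trip amplifier): 1 − (1 − 0.890803)(1 − 0.745026) = 0.972158
Series (signal conditioner and [0.972158]): 0.723163 × 0.972158 = 0.703029
Series (trip breaker and coincidence logic module): 0.772271 × 0.908137 = 0.701328
Parallel ([0.703029] and [0.701328]): 1 − (1 − 0.703029)(1 − 0.701328) = 0.9113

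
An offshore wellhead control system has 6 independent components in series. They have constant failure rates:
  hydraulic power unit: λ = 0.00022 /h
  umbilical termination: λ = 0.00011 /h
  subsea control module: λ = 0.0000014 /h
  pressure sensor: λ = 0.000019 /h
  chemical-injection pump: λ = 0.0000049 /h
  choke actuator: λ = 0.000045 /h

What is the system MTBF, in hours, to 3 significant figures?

Series of exponential components: λ_sys = Σ λ_i
λ_sys = 0.00022 + 0.00011 + 0.0000014 + 0.000019 + 0.0000049 + 0.000045 = 4.0030e-04 /h
MTBF = 1 / λ_sys = 2500 h

2500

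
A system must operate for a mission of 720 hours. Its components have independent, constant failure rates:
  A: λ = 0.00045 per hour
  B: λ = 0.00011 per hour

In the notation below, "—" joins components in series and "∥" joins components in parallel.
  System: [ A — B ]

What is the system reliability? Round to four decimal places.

R(A) = exp(−0.00045 × 720) = 0.723250
R(B) = exp(−0.00011 × 720) = 0.923855
Series (A and B): 0.723250 × 0.923855 = 0.6682

0.6682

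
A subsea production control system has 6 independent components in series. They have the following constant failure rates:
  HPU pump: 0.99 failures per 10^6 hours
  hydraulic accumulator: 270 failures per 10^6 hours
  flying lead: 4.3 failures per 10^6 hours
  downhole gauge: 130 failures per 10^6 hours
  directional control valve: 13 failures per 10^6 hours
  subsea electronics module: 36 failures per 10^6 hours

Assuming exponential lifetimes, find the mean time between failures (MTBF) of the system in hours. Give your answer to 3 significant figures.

Series of exponential components: λ_sys = Σ λ_i
λ_sys = 0.00000099 + 0.00027 + 0.0000043 + 0.00013 + 0.000013 + 0.000036 = 4.5429e-04 /h
MTBF = 1 / λ_sys = 2200 h

2200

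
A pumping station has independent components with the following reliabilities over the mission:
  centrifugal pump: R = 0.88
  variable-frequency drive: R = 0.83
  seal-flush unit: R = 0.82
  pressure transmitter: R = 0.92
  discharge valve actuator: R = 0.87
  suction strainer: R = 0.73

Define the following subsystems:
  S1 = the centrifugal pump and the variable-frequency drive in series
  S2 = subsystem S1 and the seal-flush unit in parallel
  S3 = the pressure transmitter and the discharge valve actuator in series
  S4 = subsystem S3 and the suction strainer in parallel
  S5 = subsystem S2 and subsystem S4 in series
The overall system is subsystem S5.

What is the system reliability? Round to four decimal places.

Series (centrifugal pump and variable-frequency drive): 0.880000 × 0.830000 = 0.730400
Parallel ([0.730400] and seal-flush unit): 1 − (1 − 0.730400)(1 − 0.820000) = 0.951472
Series (pressure transmitter and discharge valve actuator): 0.920000 × 0.870000 = 0.800400
Parallel ([0.800400] and suction strainer): 1 − (1 − 0.800400)(1 − 0.730000) = 0.946108
Series ([0.951472] and [0.946108]): 0.951472 × 0.946108 = 0.9002

0.9002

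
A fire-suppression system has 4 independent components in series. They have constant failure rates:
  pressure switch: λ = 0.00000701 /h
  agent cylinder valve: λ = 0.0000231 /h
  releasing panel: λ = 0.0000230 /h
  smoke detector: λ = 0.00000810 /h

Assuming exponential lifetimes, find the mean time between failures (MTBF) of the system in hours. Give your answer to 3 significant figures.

16300

Series of exponential components: λ_sys = Σ λ_i
λ_sys = 0.00000701 + 0.0000231 + 0.0000230 + 0.00000810 = 6.1210e-05 /h
MTBF = 1 / λ_sys = 16300 h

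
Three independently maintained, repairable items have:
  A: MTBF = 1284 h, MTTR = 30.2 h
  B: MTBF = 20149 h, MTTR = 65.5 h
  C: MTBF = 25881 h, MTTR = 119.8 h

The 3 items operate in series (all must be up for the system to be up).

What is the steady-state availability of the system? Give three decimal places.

A(A) = MTBF/(MTBF+MTTR) = 1284/(1284+30.2) = 0.977020
A(B) = MTBF/(MTBF+MTTR) = 20149/(20149+65.5) = 0.996760
A(C) = MTBF/(MTBF+MTTR) = 25881/(25881+119.8) = 0.995392
Series availability: 0.977020 × 0.996760 × 0.995392 = 0.969

0.969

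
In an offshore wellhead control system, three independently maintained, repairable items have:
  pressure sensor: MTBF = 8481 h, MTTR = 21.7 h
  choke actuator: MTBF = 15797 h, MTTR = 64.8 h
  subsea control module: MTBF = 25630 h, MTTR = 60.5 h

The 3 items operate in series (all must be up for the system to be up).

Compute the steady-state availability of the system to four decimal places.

0.9910

A(pressure sensor) = MTBF/(MTBF+MTTR) = 8481/(8481+21.7) = 0.997448
A(choke actuator) = MTBF/(MTBF+MTTR) = 15797/(15797+64.8) = 0.995915
A(subsea control module) = MTBF/(MTBF+MTTR) = 25630/(25630+60.5) = 0.997645
Series availability: 0.997448 × 0.995915 × 0.997645 = 0.9910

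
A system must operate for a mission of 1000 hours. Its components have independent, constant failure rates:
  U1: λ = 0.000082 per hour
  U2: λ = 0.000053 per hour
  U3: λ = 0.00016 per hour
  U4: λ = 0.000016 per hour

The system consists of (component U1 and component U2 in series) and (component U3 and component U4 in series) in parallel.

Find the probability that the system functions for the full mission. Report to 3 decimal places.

0.980

R(U1) = exp(−0.000082 × 1000) = 0.92127
R(U2) = exp(−0.000053 × 1000) = 0.94838
R(U3) = exp(−0.00016 × 1000) = 0.85214
R(U4) = exp(−0.000016 × 1000) = 0.98413
Series (U1 and U2): 0.92127 × 0.94838 = 0.87371
Series (U3 and U4): 0.85214 × 0.98413 = 0.83862
Parallel ([0.87371] and [0.83862]): 1 − (1 − 0.87371)(1 − 0.83862) = 0.980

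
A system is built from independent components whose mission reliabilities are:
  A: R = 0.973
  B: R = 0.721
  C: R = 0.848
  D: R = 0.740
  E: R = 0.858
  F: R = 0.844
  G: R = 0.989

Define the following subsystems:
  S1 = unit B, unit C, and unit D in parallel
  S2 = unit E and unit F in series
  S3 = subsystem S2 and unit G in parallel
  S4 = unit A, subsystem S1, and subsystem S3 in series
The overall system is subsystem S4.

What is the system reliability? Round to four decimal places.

0.9594

Parallel (B, C, and D): 1 − (1 − 0.721000)(1 − 0.848000)(1 − 0.740000) = 0.988974
Series (E and F): 0.858000 × 0.844000 = 0.724152
Parallel ([0.724152] and G): 1 − (1 − 0.724152)(1 − 0.989000) = 0.996966
Series (A, [0.988974], and [0.996966]): 0.973000 × 0.988974 × 0.996966 = 0.9594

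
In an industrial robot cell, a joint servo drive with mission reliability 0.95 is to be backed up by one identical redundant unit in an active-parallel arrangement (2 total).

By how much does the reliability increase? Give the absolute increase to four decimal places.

R_before = 0.95
R_after = 1 − (1 − 0.95)^2 = 0.9975
ΔR = 0.9975 − 0.95 = 0.0475

0.0475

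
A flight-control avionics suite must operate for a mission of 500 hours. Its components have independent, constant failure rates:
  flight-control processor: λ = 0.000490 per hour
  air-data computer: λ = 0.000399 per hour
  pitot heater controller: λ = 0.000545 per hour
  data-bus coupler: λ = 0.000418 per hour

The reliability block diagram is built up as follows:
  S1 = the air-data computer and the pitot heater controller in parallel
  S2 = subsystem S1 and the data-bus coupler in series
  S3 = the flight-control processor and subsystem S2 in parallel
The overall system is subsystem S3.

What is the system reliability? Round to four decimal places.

0.9514

R(flight-control processor) = exp(−0.000490 × 500) = 0.782705
R(air-data computer) = exp(−0.000399 × 500) = 0.819140
R(pitot heater controller) = exp(−0.000545 × 500) = 0.761473
R(data-bus coupler) = exp(−0.000418 × 500) = 0.811395
Parallel (air-data computer and pitot heater controller): 1 − (1 − 0.819140)(1 − 0.761473) = 0.956860
Series ([0.956860] and data-bus coupler): 0.956860 × 0.811395 = 0.776391
Parallel (flight-control processor and [0.776391]): 1 − (1 − 0.782705)(1 − 0.776391) = 0.9514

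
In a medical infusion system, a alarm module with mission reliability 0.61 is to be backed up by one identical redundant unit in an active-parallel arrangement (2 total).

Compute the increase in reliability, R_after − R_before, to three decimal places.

R_before = 0.61
R_after = 1 − (1 − 0.61)^2 = 0.848
ΔR = 0.848 − 0.61 = 0.238

0.238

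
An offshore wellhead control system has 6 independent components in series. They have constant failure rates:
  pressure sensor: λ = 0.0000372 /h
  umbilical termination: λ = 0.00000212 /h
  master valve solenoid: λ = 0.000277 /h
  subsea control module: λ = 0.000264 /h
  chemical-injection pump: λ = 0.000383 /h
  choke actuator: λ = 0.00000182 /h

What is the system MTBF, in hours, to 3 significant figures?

1040

Series of exponential components: λ_sys = Σ λ_i
λ_sys = 0.0000372 + 0.00000212 + 0.000277 + 0.000264 + 0.000383 + 0.00000182 = 9.6514e-04 /h
MTBF = 1 / λ_sys = 1040 h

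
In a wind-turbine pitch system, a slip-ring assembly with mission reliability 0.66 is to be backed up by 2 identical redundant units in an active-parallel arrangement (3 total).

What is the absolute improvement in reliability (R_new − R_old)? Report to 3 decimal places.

R_before = 0.66
R_after = 1 − (1 − 0.66)^3 = 0.961
ΔR = 0.961 − 0.66 = 0.301

0.301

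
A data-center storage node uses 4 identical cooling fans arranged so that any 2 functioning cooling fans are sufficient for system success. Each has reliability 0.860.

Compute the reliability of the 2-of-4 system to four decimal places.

R = Σ_{i=2}^{4} C(4,i) p^i (1−p)^{4−i} with p = 0.860
C(4,2)·0.860^2·0.140^2 = 0.086977
C(4,3)·0.860^3·0.140^1 = 0.356191
C(4,4)·0.860^4·0.140^0 = 0.547008
Sum = 0.9902

0.9902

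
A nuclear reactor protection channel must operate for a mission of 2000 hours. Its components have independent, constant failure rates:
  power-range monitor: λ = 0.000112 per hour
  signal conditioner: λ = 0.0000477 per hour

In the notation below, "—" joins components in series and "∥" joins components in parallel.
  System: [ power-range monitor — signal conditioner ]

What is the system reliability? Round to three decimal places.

R(power-range monitor) = exp(−0.000112 × 2000) = 0.79932
R(signal conditioner) = exp(−0.0000477 × 2000) = 0.90901
Series (power-range monitor and signal conditioner): 0.79932 × 0.90901 = 0.727

0.727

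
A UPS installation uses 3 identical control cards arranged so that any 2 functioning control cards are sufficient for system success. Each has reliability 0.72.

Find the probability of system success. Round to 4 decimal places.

0.8087

R = Σ_{i=2}^{3} C(3,i) p^i (1−p)^{3−i} with p = 0.72
C(3,2)·0.72^2·0.28^1 = 0.435456
C(3,3)·0.72^3·0.28^0 = 0.373248
Sum = 0.8087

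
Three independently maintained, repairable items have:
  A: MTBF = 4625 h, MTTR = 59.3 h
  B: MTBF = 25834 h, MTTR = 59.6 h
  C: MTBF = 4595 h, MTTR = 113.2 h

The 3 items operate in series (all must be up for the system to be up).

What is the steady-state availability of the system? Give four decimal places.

0.9614

A(A) = MTBF/(MTBF+MTTR) = 4625/(4625+59.3) = 0.987341
A(B) = MTBF/(MTBF+MTTR) = 25834/(25834+59.6) = 0.997698
A(C) = MTBF/(MTBF+MTTR) = 4595/(4595+113.2) = 0.975957
Series availability: 0.987341 × 0.997698 × 0.975957 = 0.9614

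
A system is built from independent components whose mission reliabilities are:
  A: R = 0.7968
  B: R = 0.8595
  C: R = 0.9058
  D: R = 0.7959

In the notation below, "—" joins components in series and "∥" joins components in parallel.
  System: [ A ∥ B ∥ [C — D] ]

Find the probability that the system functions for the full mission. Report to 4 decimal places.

Series (C and D): 0.905800 × 0.795900 = 0.720926
Parallel (A, B, and [0.720926]): 1 − (1 − 0.796800)(1 − 0.859500)(1 − 0.720926) = 0.9920

0.9920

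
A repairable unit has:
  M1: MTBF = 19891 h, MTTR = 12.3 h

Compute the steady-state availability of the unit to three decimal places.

A(M1) = MTBF/(MTBF+MTTR) = 19891/(19891+12.3) = 0.999

0.999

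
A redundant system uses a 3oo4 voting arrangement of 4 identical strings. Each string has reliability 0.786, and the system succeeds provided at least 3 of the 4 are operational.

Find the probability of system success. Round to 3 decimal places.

0.797

R = Σ_{i=3}^{4} C(4,i) p^i (1−p)^{4−i} with p = 0.786
C(4,3)·0.786^3·0.214^1 = 0.41566
C(4,4)·0.786^4·0.214^0 = 0.38167
Sum = 0.797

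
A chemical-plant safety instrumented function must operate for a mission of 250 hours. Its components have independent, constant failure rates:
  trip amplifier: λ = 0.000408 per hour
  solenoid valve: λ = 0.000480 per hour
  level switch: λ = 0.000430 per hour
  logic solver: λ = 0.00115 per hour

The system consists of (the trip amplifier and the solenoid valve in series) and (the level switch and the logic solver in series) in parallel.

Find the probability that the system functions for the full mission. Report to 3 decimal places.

0.935

R(trip amplifier) = exp(−0.000408 × 250) = 0.90303
R(solenoid valve) = exp(−0.000480 × 250) = 0.88692
R(level switch) = exp(−0.000430 × 250) = 0.89808
R(logic solver) = exp(−0.00115 × 250) = 0.75014
Series (trip amplifier and solenoid valve): 0.90303 × 0.88692 = 0.80092
Series (level switch and logic solver): 0.89808 × 0.75014 = 0.67369
Parallel ([0.80092] and [0.67369]): 1 − (1 − 0.80092)(1 − 0.67369) = 0.935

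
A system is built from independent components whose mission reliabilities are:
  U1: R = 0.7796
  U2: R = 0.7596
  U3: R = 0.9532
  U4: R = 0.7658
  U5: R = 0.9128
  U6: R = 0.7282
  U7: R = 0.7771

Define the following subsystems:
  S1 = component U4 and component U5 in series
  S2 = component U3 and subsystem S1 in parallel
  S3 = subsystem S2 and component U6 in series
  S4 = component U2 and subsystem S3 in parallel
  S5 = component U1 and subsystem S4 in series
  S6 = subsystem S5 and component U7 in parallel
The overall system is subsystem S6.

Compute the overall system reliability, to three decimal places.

Series (U4 and U5): 0.76580 × 0.91280 = 0.69902
Parallel (U3 and [0.69902]): 1 − (1 − 0.95320)(1 − 0.69902) = 0.98591
Series ([0.98591] and U6): 0.98591 × 0.72820 = 0.71794
Parallel (U2 and [0.71794]): 1 − (1 − 0.75960)(1 − 0.71794) = 0.93219
Series (U1 and [0.93219]): 0.77960 × 0.93219 = 0.72674
Parallel ([0.72674] and U7): 1 − (1 − 0.72674)(1 − 0.77710) = 0.939

0.939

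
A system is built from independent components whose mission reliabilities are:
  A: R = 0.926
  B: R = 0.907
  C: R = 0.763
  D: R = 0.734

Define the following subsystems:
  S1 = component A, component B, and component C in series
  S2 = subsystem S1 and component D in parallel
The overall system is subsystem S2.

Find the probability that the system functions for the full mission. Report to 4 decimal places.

Series (A, B, and C): 0.926000 × 0.907000 × 0.763000 = 0.640830
Parallel ([0.640830] and D): 1 − (1 − 0.640830)(1 − 0.734000) = 0.9045

0.9045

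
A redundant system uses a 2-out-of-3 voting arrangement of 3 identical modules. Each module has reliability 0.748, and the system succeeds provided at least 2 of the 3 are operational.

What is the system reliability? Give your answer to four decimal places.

R = Σ_{i=2}^{3} C(3,i) p^i (1−p)^{3−i} with p = 0.748
C(3,2)·0.748^2·0.252^1 = 0.422985
C(3,3)·0.748^3·0.252^0 = 0.418509
Sum = 0.8415

0.8415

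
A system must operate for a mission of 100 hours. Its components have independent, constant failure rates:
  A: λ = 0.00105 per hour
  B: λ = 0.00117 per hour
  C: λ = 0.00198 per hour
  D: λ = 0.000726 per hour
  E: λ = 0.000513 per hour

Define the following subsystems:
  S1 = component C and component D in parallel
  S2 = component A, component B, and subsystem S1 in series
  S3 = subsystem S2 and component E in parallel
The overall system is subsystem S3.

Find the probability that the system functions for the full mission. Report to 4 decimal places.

R(A) = exp(−0.00105 × 100) = 0.900325
R(B) = exp(−0.00117 × 100) = 0.889585
R(C) = exp(−0.00198 × 100) = 0.820370
R(D) = exp(−0.000726 × 100) = 0.929973
R(E) = exp(−0.000513 × 100) = 0.949994
Parallel (C and D): 1 − (1 − 0.820370)(1 − 0.929973) = 0.987421
Series (A, B, and [0.987421]): 0.900325 × 0.889585 × 0.987421 = 0.790841
Parallel ([0.790841] and E): 1 − (1 − 0.790841)(1 − 0.949994) = 0.9895

0.9895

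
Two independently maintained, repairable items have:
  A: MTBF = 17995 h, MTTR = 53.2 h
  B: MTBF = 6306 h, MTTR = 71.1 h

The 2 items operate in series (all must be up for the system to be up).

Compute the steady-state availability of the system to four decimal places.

0.9859

A(A) = MTBF/(MTBF+MTTR) = 17995/(17995+53.2) = 0.997052
A(B) = MTBF/(MTBF+MTTR) = 6306/(6306+71.1) = 0.988851
Series availability: 0.997052 × 0.988851 = 0.9859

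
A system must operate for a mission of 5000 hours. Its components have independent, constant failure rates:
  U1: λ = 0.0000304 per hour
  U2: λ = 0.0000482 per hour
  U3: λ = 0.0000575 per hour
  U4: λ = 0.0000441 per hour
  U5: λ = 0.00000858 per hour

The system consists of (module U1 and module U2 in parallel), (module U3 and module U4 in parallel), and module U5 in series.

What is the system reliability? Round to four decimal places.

R(U1) = exp(−0.0000304 × 5000) = 0.858988
R(U2) = exp(−0.0000482 × 5000) = 0.785842
R(U3) = exp(−0.0000575 × 5000) = 0.750137
R(U4) = exp(−0.0000441 × 5000) = 0.802118
R(U5) = exp(−0.00000858 × 5000) = 0.958007
Parallel (U1 and U2): 1 − (1 − 0.858988)(1 − 0.785842) = 0.969801
Parallel (U3 and U4): 1 − (1 − 0.750137)(1 − 0.802118) = 0.950557
Series ([0.969801], [0.950557], and U5): 0.969801 × 0.950557 × 0.958007 = 0.8831

0.8831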